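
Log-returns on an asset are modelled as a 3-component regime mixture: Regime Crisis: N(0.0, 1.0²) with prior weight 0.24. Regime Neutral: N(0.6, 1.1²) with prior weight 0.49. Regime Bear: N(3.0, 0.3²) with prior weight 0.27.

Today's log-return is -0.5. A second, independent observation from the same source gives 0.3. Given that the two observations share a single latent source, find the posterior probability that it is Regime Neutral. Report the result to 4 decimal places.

Posterior ∝ prior × likelihood, so P(k | x) ∝ w_k f_k(x); normalise over all components.
Since both observations come from the same component, the likelihood for component k is f_k(x₁)·f_k(x₂).
  L_Crisis = [0.352065] × [0.381388] = 0.134273
  L_Neutral = [0.219973] × [0.349435] = 0.0768663
  L_Bear = [3.69519e-30] × [3.42659e-18] = 1.26619e-47
Weight by the priors:
  w_Crisis·L_Crisis = 0.24 × 0.134273 = 0.0322256
  w_Neutral·L_Neutral = 0.49 × 0.0768663 = 0.0376645
  w_Bear·L_Bear = 0.27 × 1.26619e-47 = 3.41871e-48
Denominator: 0.0322256 + 0.0376645 + 3.41871e-48 = 0.0698901
So the posterior for Regime Neutral is 0.0376645 / 0.0698901 ≈ 0.5389.

0.5389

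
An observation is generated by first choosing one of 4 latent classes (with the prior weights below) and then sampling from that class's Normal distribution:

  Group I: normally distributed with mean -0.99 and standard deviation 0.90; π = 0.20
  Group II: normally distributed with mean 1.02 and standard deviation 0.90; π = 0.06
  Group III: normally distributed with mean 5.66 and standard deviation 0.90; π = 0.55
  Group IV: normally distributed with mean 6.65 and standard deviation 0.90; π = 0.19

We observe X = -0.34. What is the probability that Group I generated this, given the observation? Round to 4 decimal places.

0.8894

Posterior ∝ prior × likelihood, so P(k | x) ∝ w_k f_k(x); normalise over all components.
Normal densities:
  p_I = 0.341509
  p_II = 0.141521
  p_III = 9.901e-11
  p_IV = 3.53268e-14
Unnormalised posteriors:
  w_I·p_I = 0.20 × 0.341509 = 0.0683019
  w_II·p_II = 0.06 × 0.141521 = 0.00849127
  w_III·p_III = 0.55 × 9.901e-11 = 5.44555e-11
  w_IV·p_IV = 0.19 × 3.53268e-14 = 6.7121e-15
Normaliser: 0.0683019 + 0.00849127 + 5.44555e-11 + 6.7121e-15 = 0.0767931
P(Group I | data) ≈ 0.8894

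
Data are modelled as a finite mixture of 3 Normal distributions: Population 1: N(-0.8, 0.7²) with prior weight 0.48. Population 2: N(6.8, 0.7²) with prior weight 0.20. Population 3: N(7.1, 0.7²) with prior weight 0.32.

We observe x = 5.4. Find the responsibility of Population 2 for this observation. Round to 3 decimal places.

Apply Bayes' rule: the posterior for each component is proportional to its prior times its likelihood at x.
Evaluate each component's likelihood at the observed value:
  L_1 = 5.25814e-18
  L_2 = 0.07713
  L_3 = 0.0298598
Multiply by the mixture weights:
  w_1·L_1 = 0.48 × 5.25814e-18 = 2.52391e-18
  w_2·L_2 = 0.20 × 0.07713 = 0.015426
  w_3·L_3 = 0.32 × 0.0298598 = 0.00955513
Normaliser: 2.52391e-18 + 0.015426 + 0.00955513 = 0.0249811
Responsibility of Population 2: 0.015426 / 0.0249811 ≈ 0.618

0.618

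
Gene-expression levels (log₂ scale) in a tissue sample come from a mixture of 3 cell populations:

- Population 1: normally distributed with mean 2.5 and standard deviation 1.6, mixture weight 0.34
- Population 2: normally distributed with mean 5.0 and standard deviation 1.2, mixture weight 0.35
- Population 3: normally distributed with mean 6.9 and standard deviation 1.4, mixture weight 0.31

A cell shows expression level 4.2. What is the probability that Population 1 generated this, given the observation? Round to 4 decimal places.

The responsibility of component k is π_k f_k(x) divided by Σ_j π_j f_j(x).
Normal densities:
  L_1 = (1/(1.6·√(2π)))·exp(−(4.2−2.5)²/(2·1.6²)) = 0.249339·exp(-0.56445) = 0.141792
  L_2 = (1/(1.2·√(2π)))·exp(−(4.2−5.0)²/(2·1.2²)) = 0.332452·exp(-0.22222) = 0.266207
  L_3 = (1/(1.4·√(2π)))·exp(−(4.2−6.9)²/(2·1.4²)) = 0.284959·exp(-1.85969) = 0.0443739
Multiply by the mixture weights:
  π_1·L_1 = 0.34 × 0.141792 = 0.0482092
  π_2·L_2 = 0.35 × 0.266207 = 0.0931723
  π_3·L_3 = 0.31 × 0.0443739 = 0.0137559
Evidence: 0.0482092 + 0.0931723 + 0.0137559 = 0.155137
So the posterior for Population 1 is 0.0482092 / 0.155137 ≈ 0.3108.

0.3108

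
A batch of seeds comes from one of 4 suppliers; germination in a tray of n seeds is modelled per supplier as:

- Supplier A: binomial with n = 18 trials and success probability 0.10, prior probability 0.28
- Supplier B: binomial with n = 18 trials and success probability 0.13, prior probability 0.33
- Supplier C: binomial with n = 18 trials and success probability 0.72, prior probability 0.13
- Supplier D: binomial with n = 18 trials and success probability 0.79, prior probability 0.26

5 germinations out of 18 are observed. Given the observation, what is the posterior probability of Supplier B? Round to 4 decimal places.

0.7375

Posterior ∝ prior × likelihood, so P(k | x) ∝ π_k f_k(x); normalise over all components.
Binomial probabilities:
  p_A = 0.0217787
  p_B = 0.0520411
  p_C = 0.000107794
  p_D = 4.07254e-06
Unnormalised posteriors:
  π_A·p_A = 0.28 × 0.0217787 = 0.00609804
  π_B·p_B = 0.33 × 0.0520411 = 0.0171736
  π_C·p_C = 0.13 × 0.000107794 = 1.40133e-05
  π_D·p_D = 0.26 × 4.07254e-06 = 1.05886e-06
Sum: 0.00609804 + 0.0171736 + 1.40133e-05 + 1.05886e-06 = 0.0232867
P(Supplier B | data) ≈ 0.7375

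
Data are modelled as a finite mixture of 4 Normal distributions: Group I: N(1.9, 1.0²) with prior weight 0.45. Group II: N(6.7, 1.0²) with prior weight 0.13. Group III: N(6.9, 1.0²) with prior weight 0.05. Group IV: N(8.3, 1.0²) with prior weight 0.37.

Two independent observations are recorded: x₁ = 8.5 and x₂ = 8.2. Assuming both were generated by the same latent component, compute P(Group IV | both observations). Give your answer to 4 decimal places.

0.9618

Apply Bayes' rule: the posterior for each component is proportional to its prior times its likelihood at x.
Since both observations come from the same component, the likelihood for component k is f_k(x₁)·f_k(x₂).
  L_I = [(1/(1.0·√(2π)))·exp(−(8.5−1.9)²/(2·1.0²)) = 0.398942·exp(-21.78000) = 1.38668e-10] × [9.60143e-10] = 1.33141e-19
  L_II = [(1/(1.0·√(2π)))·exp(−(8.5−6.7)²/(2·1.0²)) = 0.398942·exp(-1.62000) = 0.0789502] × [0.129518] = 0.0102254
  L_III = [(1/(1.0·√(2π)))·exp(−(8.5−6.9)²/(2·1.0²)) = 0.398942·exp(-1.28000) = 0.110921] × [0.171369] = 0.0190083
  L_IV = [(1/(1.0·√(2π)))·exp(−(8.5−8.3)²/(2·1.0²)) = 0.398942·exp(-0.02000) = 0.391043] × [0.396953] = 0.155225
Prior × likelihood for each component:
  π_I·L_I = 0.45 × 1.33141e-19 = 5.99135e-20
  π_II·L_II = 0.13 × 0.0102254 = 0.00132931
  π_III·L_III = 0.05 × 0.0190083 = 0.000950417
  π_IV·L_IV = 0.37 × 0.155225 = 0.0574334
Sum: 5.99135e-20 + 0.00132931 + 0.000950417 + 0.0574334 = 0.0597131
So the posterior for Group IV is 0.0574334 / 0.0597131 ≈ 0.9618.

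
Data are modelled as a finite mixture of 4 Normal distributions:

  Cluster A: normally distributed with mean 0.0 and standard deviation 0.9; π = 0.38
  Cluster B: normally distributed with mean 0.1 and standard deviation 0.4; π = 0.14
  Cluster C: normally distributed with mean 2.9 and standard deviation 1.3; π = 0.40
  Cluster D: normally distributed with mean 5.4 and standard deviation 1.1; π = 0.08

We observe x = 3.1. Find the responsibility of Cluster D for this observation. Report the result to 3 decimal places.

P(component k | x) = π_k·f_k(x) / marginal(x), where marginal(x) = Σ_j π_j·f_j(x).
Normal densities:
  p_A = 0.00117595
  p_B = 6.0858e-13
  p_C = 0.303268
  p_D = 0.0407541
Prior × likelihood for each component:
  π_A·p_A = 0.38 × 0.00117595 = 0.000446862
  π_B·p_B = 0.14 × 6.0858e-13 = 8.52012e-14
  π_C·p_C = 0.40 × 0.303268 = 0.121307
  π_D·p_D = 0.08 × 0.0407541 = 0.00326033
Sum: 0.000446862 + 8.52012e-14 + 0.121307 + 0.00326033 = 0.125015
P(Cluster D | data) ≈ 0.026

0.026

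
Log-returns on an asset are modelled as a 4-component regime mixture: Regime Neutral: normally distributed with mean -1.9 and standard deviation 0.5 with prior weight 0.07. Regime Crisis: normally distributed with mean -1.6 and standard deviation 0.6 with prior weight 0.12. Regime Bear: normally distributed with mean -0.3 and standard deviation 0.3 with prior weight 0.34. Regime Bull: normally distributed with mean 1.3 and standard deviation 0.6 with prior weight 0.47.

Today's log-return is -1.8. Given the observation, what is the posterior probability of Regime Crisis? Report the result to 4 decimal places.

0.5796

The responsibility of component k is P(Z=k) f_k(x) divided by Σ_j P(Z=j) f_j(x).
Component likelihoods at x = -1.8:
  f_Neutral = (1/(0.5·√(2π)))·exp(−(-1.8−-1.9)²/(2·0.5²)) = 0.797885·exp(-0.02000) = 0.782085
  f_Crisis = (1/(0.6·√(2π)))·exp(−(-1.8−-1.6)²/(2·0.6²)) = 0.664904·exp(-0.05556) = 0.628972
  f_Bear = (1/(0.3·√(2π)))·exp(−(-1.8−-0.3)²/(2·0.3²)) = 1.329808·exp(-12.50000) = 4.95573e-06
  f_Bull = (1/(0.6·√(2π)))·exp(−(-1.8−1.3)²/(2·0.6²)) = 0.664904·exp(-13.34722) = 1.06202e-06
Multiply by the mixture weights:
  P(Z=Neutral)·f_Neutral = 0.07 × 0.782085 = 0.054746
  P(Z=Crisis)·f_Crisis = 0.12 × 0.628972 = 0.0754766
  P(Z=Bear)·f_Bear = 0.34 × 4.95573e-06 = 1.68495e-06
  P(Z=Bull)·f_Bull = 0.47 × 1.06202e-06 = 4.99151e-07
Denominator: 0.054746 + 0.0754766 + 1.68495e-06 + 4.99151e-07 = 0.130225
Responsibility of Regime Crisis: 0.0754766 / 0.130225 ≈ 0.5796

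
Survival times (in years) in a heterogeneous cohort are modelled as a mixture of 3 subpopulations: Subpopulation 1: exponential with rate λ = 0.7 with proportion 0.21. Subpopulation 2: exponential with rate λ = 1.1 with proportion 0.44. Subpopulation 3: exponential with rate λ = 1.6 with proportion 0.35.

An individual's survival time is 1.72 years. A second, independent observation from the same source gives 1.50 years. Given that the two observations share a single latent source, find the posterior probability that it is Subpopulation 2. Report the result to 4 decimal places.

0.4909

Apply Bayes' rule: the posterior for each component is proportional to its prior times its likelihood at x.
Since both observations come from the same component, the likelihood for component k is f_k(x₁)·f_k(x₂).
  p_1 = [0.209994] × [0.244956] = 0.0514395
  p_2 = [0.165847] × [0.211255] = 0.035036
  p_3 = [0.10208] × [0.145149] = 0.0148168
Multiply by the mixture weights:
  w_1·p_1 = 0.21 × 0.0514395 = 0.0108023
  w_2·p_2 = 0.44 × 0.035036 = 0.0154158
  w_3·p_3 = 0.35 × 0.0148168 = 0.00518588
Marginal: 0.0108023 + 0.0154158 + 0.00518588 = 0.031404
Responsibility of Subpopulation 2: 0.0154158 / 0.031404 ≈ 0.4909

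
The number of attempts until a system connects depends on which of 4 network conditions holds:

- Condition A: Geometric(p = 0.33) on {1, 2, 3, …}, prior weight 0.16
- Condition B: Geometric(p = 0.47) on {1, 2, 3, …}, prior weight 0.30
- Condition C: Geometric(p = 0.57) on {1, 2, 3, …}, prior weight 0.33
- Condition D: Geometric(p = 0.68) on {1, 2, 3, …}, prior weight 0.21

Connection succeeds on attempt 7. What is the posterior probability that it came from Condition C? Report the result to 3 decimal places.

0.129

The responsibility of component k is P(Z=k) f_k(x) divided by Σ_j P(Z=j) f_j(x).
Geometric probabilities:
  L_A = 0.33·(1−0.33)^6 = 0.33·0.0904584 = 0.0298513
  L_B = 0.47·(1−0.47)^6 = 0.47·0.0221644 = 0.0104172
  L_C = 0.57·(1−0.57)^6 = 0.57·0.00632136 = 0.00360318
  L_D = 0.68·(1−0.68)^6 = 0.68·0.00107374 = 0.000730144
Multiply by the mixture weights:
  P(Z=A)·L_A = 0.16 × 0.0298513 = 0.0047762
  P(Z=B)·L_B = 0.30 × 0.0104172 = 0.00312517
  P(Z=C)·L_C = 0.33 × 0.00360318 = 0.00118905
  P(Z=D)·L_D = 0.21 × 0.000730144 = 0.00015333
Marginal: 0.0047762 + 0.00312517 + 0.00118905 + 0.00015333 = 0.00924376
P(Condition C | data) ≈ 0.129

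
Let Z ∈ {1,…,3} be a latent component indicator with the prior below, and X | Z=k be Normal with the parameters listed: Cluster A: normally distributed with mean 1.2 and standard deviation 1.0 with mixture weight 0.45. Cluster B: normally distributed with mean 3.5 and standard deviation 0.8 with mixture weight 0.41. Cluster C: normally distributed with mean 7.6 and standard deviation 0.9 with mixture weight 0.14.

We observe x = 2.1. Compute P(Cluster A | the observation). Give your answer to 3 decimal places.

The responsibility of component k is π_k f_k(x) divided by Σ_j π_j f_j(x).
Component likelihoods at x = 2.1:
  p_A = (1/(1.0·√(2π)))·exp(−(2.1−1.2)²/(2·1.0²)) = 0.398942·exp(-0.40500) = 0.266085
  p_B = (1/(0.8·√(2π)))·exp(−(2.1−3.5)²/(2·0.8²)) = 0.498678·exp(-1.53125) = 0.107847
  p_C = (1/(0.9·√(2π)))·exp(−(2.1−7.6)²/(2·0.9²)) = 0.443269·exp(-18.67284) = 3.44474e-09
Prior × likelihood for each component:
  π_A·p_A = 0.45 × 0.266085 = 0.119738
  π_B·p_B = 0.41 × 0.107847 = 0.0442171
  π_C·p_C = 0.14 × 3.44474e-09 = 4.82264e-10
Normaliser: 0.119738 + 0.0442171 + 4.82264e-10 = 0.163955
P(Cluster A | x) ≈ 0.730

0.730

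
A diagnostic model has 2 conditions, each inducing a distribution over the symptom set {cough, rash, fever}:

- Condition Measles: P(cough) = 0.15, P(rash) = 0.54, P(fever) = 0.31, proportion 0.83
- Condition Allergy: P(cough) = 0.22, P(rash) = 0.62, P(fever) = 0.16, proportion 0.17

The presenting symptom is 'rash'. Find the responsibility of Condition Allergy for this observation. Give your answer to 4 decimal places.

0.1904

Apply Bayes' rule: the posterior for each component is proportional to its prior times its likelihood at x.
Component likelihoods at x = 'rash':
  L_Measles = P(rash | comp) = 0.54
  L_Allergy = P(rash | comp) = 0.62
Unnormalised posteriors:
  π_Measles·L_Measles = 0.83 × 0.54 = 0.4482
  π_Allergy·L_Allergy = 0.17 × 0.62 = 0.1054
Denominator: 0.4482 + 0.1054 = 0.5536
P(Condition Allergy | data) ≈ 0.1904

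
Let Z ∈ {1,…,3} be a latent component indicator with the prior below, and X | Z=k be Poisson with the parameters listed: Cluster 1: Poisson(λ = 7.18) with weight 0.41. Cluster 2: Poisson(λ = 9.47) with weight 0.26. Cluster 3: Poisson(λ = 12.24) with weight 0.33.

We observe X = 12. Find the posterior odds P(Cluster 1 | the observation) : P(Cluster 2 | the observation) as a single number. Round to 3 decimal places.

0.562

The posterior odds equal the prior odds times the likelihood ratio: (π_i/π_j)·(f_i(x)/f_j(x)).
Component likelihoods at x = 12:
  f_1 = e^(−7.18)·7.18^12/12! = 0.0298485
  f_2 = e^(−9.47)·9.47^12/12! = 0.0837711
  f_3 = e^(−12.24)·12.24^12/12! = 0.114097
0.0122379 / 0.0217805 ≈ 0.562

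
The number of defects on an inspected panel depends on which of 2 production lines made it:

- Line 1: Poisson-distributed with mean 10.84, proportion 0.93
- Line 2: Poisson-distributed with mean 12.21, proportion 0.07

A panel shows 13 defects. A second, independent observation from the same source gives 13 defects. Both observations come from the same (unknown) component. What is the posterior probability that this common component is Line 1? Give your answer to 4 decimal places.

P(component k | x) = w_k·f_k(x) / marginal(x), where marginal(x) = Σ_j w_j·f_j(x).
Since both observations come from the same component, the likelihood for component k is f_k(x₁)·f_k(x₂).
  p_1 = [0.0898149] × [0.0898149] = 0.00806671
  p_2 = [0.107223] × [0.107223] = 0.0114968
Weight by the priors:
  w_1·p_1 = 0.93 × 0.00806671 = 0.00750204
  w_2·p_2 = 0.07 × 0.0114968 = 0.000804773
Sum: 0.00750204 + 0.000804773 = 0.00830681
P(Line 1 | x₁,x₂) ≈ 0.9031

0.9031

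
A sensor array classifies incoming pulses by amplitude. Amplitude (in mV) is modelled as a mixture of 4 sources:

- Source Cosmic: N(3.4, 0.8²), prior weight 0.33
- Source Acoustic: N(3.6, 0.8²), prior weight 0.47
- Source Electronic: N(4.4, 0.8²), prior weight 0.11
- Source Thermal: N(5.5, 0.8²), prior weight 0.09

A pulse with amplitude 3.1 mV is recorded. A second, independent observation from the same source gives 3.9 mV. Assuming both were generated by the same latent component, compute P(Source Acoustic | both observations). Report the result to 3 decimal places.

0.565

By Bayes' theorem, P(k | x) = π_k f_k(x) / Σ_j π_j f_j(x).
Since both observations come from the same component, the likelihood for component k is f_k(x₁)·f_k(x₂).
  f_Cosmic = [(1/(0.8·√(2π)))·exp(−(3.1−3.4)²/(2·0.8²)) = 0.498678·exp(-0.07031) = 0.464819] × [0.410201] = 0.190669
  f_Acoustic = [(1/(0.8·√(2π)))·exp(−(3.1−3.6)²/(2·0.8²)) = 0.498678·exp(-0.19531) = 0.410201] × [0.464819] = 0.190669
  f_Electronic = [(1/(0.8·√(2π)))·exp(−(3.1−4.4)²/(2·0.8²)) = 0.498678·exp(-1.32031) = 0.133173] × [0.410201] = 0.0546277
  f_Thermal = [(1/(0.8·√(2π)))·exp(−(3.1−5.5)²/(2·0.8²)) = 0.498678·exp(-4.50000) = 0.00553981] × [0.0674887] = 0.000373875
Multiply by the mixture weights:
  π_Cosmic·f_Cosmic = 0.33 × 0.190669 = 0.0629209
  π_Acoustic·f_Acoustic = 0.47 × 0.190669 = 0.0896146
  π_Electronic·f_Electronic = 0.11 × 0.0546277 = 0.00600904
  π_Thermal·f_Thermal = 0.09 × 0.000373875 = 3.36487e-05
Marginal: 0.0629209 + 0.0896146 + 0.00600904 + 3.36487e-05 = 0.158578
P(Source Acoustic | x) ≈ 0.565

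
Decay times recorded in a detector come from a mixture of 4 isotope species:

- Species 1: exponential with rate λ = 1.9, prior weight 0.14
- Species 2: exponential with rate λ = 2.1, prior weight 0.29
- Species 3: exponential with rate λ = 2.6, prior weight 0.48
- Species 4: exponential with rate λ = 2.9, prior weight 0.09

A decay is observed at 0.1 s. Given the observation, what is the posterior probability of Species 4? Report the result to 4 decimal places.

P(component k | x) = π_k·f_k(x) / marginal(x), where marginal(x) = Σ_j π_j·f_j(x).
Component likelihoods at x = 0.1 s:
  p_1 = 1.9·e^(−1.9·0.1) = 1.9·e^(−0.1900) = 1.57122
  p_2 = 2.1·e^(−2.1·0.1) = 2.1·e^(−0.2100) = 1.70223
  p_3 = 2.6·e^(−2.6·0.1) = 2.6·e^(−0.2600) = 2.00473
  p_4 = 2.9·e^(−2.9·0.1) = 2.9·e^(−0.2900) = 2.16996
Unnormalised posteriors:
  π_1·p_1 = 0.14 × 1.57122 = 0.219971
  π_2·p_2 = 0.29 × 1.70223 = 0.493646
  π_3·p_3 = 0.48 × 2.00473 = 0.962272
  π_4·p_4 = 0.09 × 2.16996 = 0.195297
Sum: 0.219971 + 0.493646 + 0.962272 + 0.195297 = 1.87119
So the posterior for Species 4 is 0.195297 / 1.87119 ≈ 0.1044.

0.1044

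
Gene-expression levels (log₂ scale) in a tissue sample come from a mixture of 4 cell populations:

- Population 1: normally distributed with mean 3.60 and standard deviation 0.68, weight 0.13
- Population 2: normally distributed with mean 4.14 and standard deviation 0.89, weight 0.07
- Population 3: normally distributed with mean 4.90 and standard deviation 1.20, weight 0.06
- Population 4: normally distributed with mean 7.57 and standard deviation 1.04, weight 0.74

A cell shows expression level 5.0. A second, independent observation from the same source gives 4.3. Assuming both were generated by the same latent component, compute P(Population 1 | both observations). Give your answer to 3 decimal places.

0.179

Posterior ∝ prior × likelihood, so P(k | x) ∝ π_k f_k(x); normalise over all components.
Since both observations come from the same component, the likelihood for component k is f_k(x₁)·f_k(x₂).
  f_1 = [0.070464] × [0.345376] = 0.0243366
  f_2 = [0.281038] × [0.441064] = 0.123956
  f_3 = [0.3313] × [0.293388] = 0.0971992
  f_4 = [0.0181069] × [0.00273601] = 4.95409e-05
Weight by the priors:
  π_1·f_1 = 0.13 × 0.0243366 = 0.00316376
  π_2·f_2 = 0.07 × 0.123956 = 0.00867691
  π_3·f_3 = 0.06 × 0.0971992 = 0.00583195
  π_4·f_4 = 0.74 × 4.95409e-05 = 3.66602e-05
Normaliser: 0.00316376 + 0.00867691 + 0.00583195 + 3.66602e-05 = 0.0177093
P(Population 1 | x₁, x₂) = 0.00316376 / 0.0177093 ≈ 0.179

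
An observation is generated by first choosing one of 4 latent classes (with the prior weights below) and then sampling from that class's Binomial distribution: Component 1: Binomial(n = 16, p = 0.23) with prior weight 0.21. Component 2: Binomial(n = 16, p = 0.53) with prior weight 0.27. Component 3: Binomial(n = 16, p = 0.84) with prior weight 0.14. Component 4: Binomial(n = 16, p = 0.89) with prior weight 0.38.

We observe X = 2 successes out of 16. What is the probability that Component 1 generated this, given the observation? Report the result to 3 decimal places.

0.993

Posterior ∝ prior × likelihood, so P(k | x) ∝ π_k f_k(x); normalise over all components.
Component likelihoods at x = 2 successes out of 16:
  p_1 = C(16,2)·0.23^2·0.77^14 = 120·0.0529·0.0257555 = 0.163496
  p_2 = C(16,2)·0.53^2·0.47^14 = 120·0.2809·2.56667e-05 = 0.000865173
  p_3 = C(16,2)·0.84^2·0.16^14 = 120·0.7056·7.20576e-12 = 6.10126e-10
  p_4 = C(16,2)·0.89^2·0.11^14 = 120·0.7921·3.7975e-14 = 3.6096e-12
Unnormalised posteriors:
  π_1·p_1 = 0.21 × 0.163496 = 0.0343342
  π_2·p_2 = 0.27 × 0.000865173 = 0.000233597
  π_3·p_3 = 0.14 × 6.10126e-10 = 8.54176e-11
  π_4·p_4 = 0.38 × 3.6096e-12 = 1.37165e-12
Normaliser: 0.0343342 + 0.000233597 + 8.54176e-11 + 1.37165e-12 = 0.0345678
So the posterior for Component 1 is 0.0343342 / 0.0345678 ≈ 0.993.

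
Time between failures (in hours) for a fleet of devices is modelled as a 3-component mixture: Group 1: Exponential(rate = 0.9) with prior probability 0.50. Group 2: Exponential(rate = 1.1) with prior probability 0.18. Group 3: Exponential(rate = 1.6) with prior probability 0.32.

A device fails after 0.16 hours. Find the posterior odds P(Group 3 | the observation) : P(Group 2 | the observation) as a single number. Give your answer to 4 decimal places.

The posterior odds equal the prior odds times the likelihood ratio: (P(Z=i)/P(Z=j))·(f_i(x)/f_j(x)).
Exponential densities:
  L_1 = 0.9·e^(−0.9·0.16) = 0.9·e^(−0.1440) = 0.779299
  L_2 = 1.1·e^(−1.1·0.16) = 1.1·e^(−0.1760) = 0.92248
  L_3 = 1.6·e^(−1.6·0.16) = 1.6·e^(−0.2560) = 1.23863
0.396361 / 0.166046 ≈ 2.3870

2.3870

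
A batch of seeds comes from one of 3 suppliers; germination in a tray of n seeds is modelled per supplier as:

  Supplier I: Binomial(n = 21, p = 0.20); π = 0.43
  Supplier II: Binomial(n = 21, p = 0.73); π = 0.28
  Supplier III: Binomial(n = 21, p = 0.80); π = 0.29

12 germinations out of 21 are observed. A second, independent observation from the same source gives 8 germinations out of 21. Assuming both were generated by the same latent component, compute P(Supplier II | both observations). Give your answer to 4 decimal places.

P(component k | x) = π_k·f_k(x) / marginal(x), where marginal(x) = Σ_j π_j·f_j(x).
Since both observations come from the same component, the likelihood for component k is f_k(x₁)·f_k(x₂).
  f_I = [C(21,12)·0.20^12·0.80^9 = 293930·4.096e-09·0.134218 = 0.00016159] × [0.0286387] = 4.62772e-06
  f_II = [C(21,12)·0.73^12·0.27^9 = 293930·0.022902·7.6256e-06 = 0.0513325] × [0.000665051] = 3.41387e-05
  f_III = [C(21,12)·0.80^12·0.20^9 = 293930·0.0687195·5.12e-07 = 0.0103417] × [2.79675e-05] = 2.89232e-07
Unnormalised posteriors:
  π_I·f_I = 0.43 × 4.62772e-06 = 1.98992e-06
  π_II·f_II = 0.28 × 3.41387e-05 = 9.55884e-06
  π_III·f_III = 0.29 × 2.89232e-07 = 8.38773e-08
Denominator: 1.98992e-06 + 9.55884e-06 + 8.38773e-08 = 1.16326e-05
Responsibility of Supplier II: 9.55884e-06 / 1.16326e-05 ≈ 0.8217

0.8217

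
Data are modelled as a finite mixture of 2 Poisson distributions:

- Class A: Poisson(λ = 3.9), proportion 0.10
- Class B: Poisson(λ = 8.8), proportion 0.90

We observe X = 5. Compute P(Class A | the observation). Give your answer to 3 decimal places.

Apply Bayes' rule: the posterior for each component is proportional to its prior times its likelihood at x.
Poisson probabilities:
  L_A = e^(−3.9)·3.9^5/5! = 0.152193
  L_B = e^(−8.8)·8.8^5/5! = 0.0662889
Unnormalised posteriors:
  π_A·L_A = 0.10 × 0.152193 = 0.0152193
  π_B·L_B = 0.90 × 0.0662889 = 0.05966
Sum: 0.0152193 + 0.05966 = 0.0748792
So the posterior for Class A is 0.0152193 / 0.0748792 ≈ 0.203.

0.203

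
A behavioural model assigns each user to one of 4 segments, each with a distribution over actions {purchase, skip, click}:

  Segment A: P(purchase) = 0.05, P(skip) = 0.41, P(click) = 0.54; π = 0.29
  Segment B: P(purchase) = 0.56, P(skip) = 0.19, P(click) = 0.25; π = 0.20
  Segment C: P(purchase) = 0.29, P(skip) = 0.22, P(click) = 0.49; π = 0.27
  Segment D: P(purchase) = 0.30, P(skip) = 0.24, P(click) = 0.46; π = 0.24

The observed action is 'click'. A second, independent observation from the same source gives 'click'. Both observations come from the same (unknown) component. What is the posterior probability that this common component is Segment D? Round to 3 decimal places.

0.239

Apply Bayes' rule: the posterior for each component is proportional to its prior times its likelihood at x.
Since both observations come from the same component, the likelihood for component k is f_k(x₁)·f_k(x₂).
  L_A = [0.54] × [0.54] = 0.2916
  L_B = [0.25] × [0.25] = 0.0625
  L_C = [0.49] × [0.49] = 0.2401
  L_D = [0.46] × [0.46] = 0.2116
Unnormalised posteriors:
  w_A·L_A = 0.29 × 0.2916 = 0.084564
  w_B·L_B = 0.20 × 0.0625 = 0.0125
  w_C·L_C = 0.27 × 0.2401 = 0.064827
  w_D·L_D = 0.24 × 0.2116 = 0.050784
Denominator: 0.084564 + 0.0125 + 0.064827 + 0.050784 = 0.212675
So the posterior for Segment D is 0.050784 / 0.212675 ≈ 0.239.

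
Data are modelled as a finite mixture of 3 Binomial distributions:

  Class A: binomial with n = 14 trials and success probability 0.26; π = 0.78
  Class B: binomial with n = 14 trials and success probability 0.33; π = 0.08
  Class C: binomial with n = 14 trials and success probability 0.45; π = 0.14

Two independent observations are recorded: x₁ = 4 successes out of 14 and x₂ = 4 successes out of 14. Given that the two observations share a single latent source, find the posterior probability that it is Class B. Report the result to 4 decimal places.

0.0836

By Bayes' theorem, P(k | x) = P(Z=k) f_k(x) / Σ_j P(Z=j) f_j(x).
Since both observations come from the same component, the likelihood for component k is f_k(x₁)·f_k(x₂).
  L_A = [0.22524] × [0.22524] = 0.0507329
  L_B = [0.21639] × [0.21639] = 0.0468248
  L_C = [0.103971] × [0.103971] = 0.0108099
Multiply by the mixture weights:
  P(Z=A)·L_A = 0.78 × 0.0507329 = 0.0395716
  P(Z=B)·L_B = 0.08 × 0.0468248 = 0.00374598
  P(Z=C)·L_C = 0.14 × 0.0108099 = 0.00151339
Evidence: 0.0395716 + 0.00374598 + 0.00151339 = 0.044831
Responsibility of Class B: 0.00374598 / 0.044831 ≈ 0.0836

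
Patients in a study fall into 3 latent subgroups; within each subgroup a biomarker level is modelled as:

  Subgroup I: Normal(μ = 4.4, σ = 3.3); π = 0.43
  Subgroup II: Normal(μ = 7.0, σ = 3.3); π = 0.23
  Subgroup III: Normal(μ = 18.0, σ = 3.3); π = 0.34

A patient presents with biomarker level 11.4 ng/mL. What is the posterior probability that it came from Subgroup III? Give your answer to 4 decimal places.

By Bayes' theorem, P(k | x) = π_k f_k(x) / Σ_j π_j f_j(x).
Normal densities:
  p_I = (1/(3.3·√(2π)))·exp(−(11.4−4.4)²/(2·3.3²)) = 0.120892·exp(-2.24977) = 0.0127448
  p_II = (1/(3.3·√(2π)))·exp(−(11.4−7.0)²/(2·3.3²)) = 0.120892·exp(-0.88889) = 0.0497
  p_III = (1/(3.3·√(2π)))·exp(−(11.4−18.0)²/(2·3.3²)) = 0.120892·exp(-2.00000) = 0.0163609
Weight by the priors:
  π_I·p_I = 0.43 × 0.0127448 = 0.00548027
  π_II·p_II = 0.23 × 0.0497 = 0.011431
  π_III·p_III = 0.34 × 0.0163609 = 0.00556271
Denominator: 0.00548027 + 0.011431 + 0.00556271 = 0.022474
P(Subgroup III | 11.4 ng/mL) ≈ 0.2475

0.2475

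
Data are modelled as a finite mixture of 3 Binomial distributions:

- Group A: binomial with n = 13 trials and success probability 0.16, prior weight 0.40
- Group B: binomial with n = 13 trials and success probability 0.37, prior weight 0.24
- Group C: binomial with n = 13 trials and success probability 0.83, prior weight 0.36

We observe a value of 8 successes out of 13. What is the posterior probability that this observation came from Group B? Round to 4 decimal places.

0.4193

The responsibility of component k is P(Z=k) f_k(x) divided by Σ_j P(Z=j) f_j(x).
Component likelihoods at x = 8 successes out of 13:
  L_A = 0.000231172
  L_B = 0.0448637
  L_C = 0.0411574
Multiply by the mixture weights:
  P(Z=A)·L_A = 0.40 × 0.000231172 = 9.24687e-05
  P(Z=B)·L_B = 0.24 × 0.0448637 = 0.0107673
  P(Z=C)·L_C = 0.36 × 0.0411574 = 0.0148167
Normaliser: 9.24687e-05 + 0.0107673 + 0.0148167 = 0.0256764
P(Group B | 8 successes out of 13) = 0.0107673 / 0.0256764 ≈ 0.4193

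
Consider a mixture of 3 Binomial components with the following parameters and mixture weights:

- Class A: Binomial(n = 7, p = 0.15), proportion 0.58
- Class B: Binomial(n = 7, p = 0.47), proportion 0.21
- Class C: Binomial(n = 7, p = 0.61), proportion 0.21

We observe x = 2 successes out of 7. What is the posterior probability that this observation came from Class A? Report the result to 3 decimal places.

Apply Bayes' rule: the posterior for each component is proportional to its prior times its likelihood at x.
Component likelihoods at x = 2 successes out of 7:
  p_A = C(7,2)·0.15^2·0.85^5 = 21·0.0225·0.443705 = 0.209651
  p_B = C(7,2)·0.47^2·0.53^5 = 21·0.2209·0.0418195 = 0.193997
  p_C = C(7,2)·0.61^2·0.39^5 = 21·0.3721·0.00902242 = 0.0705021
Multiply by the mixture weights:
  π_A·p_A = 0.58 × 0.209651 = 0.121597
  π_B·p_B = 0.21 × 0.193997 = 0.0407393
  π_C·p_C = 0.21 × 0.0705021 = 0.0148054
Sum: 0.121597 + 0.0407393 + 0.0148054 = 0.177142
Responsibility of Class A: 0.121597 / 0.177142 ≈ 0.686

0.686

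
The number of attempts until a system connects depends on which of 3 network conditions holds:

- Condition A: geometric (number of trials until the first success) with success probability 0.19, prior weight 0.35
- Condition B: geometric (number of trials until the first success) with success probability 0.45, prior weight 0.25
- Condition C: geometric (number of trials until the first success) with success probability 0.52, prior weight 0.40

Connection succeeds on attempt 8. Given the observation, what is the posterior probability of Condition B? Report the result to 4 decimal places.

P(component k | x) = P(Z=k)·f_k(x) / marginal(x), where marginal(x) = Σ_j P(Z=j)·f_j(x).
Geometric probabilities:
  f_A = 0.19·(1−0.19)^7 = 0.19·0.228768 = 0.0434659
  f_B = 0.45·(1−0.45)^7 = 0.45·0.0152244 = 0.00685096
  f_C = 0.52·(1−0.52)^7 = 0.52·0.00587068 = 0.00305276
Unnormalised posteriors:
  P(Z=A)·f_A = 0.35 × 0.0434659 = 0.0152131
  P(Z=B)·f_B = 0.25 × 0.00685096 = 0.00171274
  P(Z=C)·f_C = 0.40 × 0.00305276 = 0.0012211
Normaliser: 0.0152131 + 0.00171274 + 0.0012211 = 0.0181469
So the posterior for Condition B is 0.00171274 / 0.0181469 ≈ 0.0944.

0.0944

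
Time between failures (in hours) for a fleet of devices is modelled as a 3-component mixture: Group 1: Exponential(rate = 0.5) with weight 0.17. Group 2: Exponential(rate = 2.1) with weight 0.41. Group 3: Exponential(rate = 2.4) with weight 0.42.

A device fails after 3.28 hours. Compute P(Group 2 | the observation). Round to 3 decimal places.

Posterior ∝ prior × likelihood, so P(k | x) ∝ π_k f_k(x); normalise over all components.
Component likelihoods at x = 3.28 hours:
  p_1 = 0.09699
  p_2 = 0.0021419
  p_3 = 0.000915051
Unnormalised posteriors:
  π_1·p_1 = 0.17 × 0.09699 = 0.0164883
  π_2·p_2 = 0.41 × 0.0021419 = 0.000878178
  π_3·p_3 = 0.42 × 0.000915051 = 0.000384321
Normaliser: 0.0164883 + 0.000878178 + 0.000384321 = 0.0177508
P(Group 2 | the observation) ≈ 0.049

0.049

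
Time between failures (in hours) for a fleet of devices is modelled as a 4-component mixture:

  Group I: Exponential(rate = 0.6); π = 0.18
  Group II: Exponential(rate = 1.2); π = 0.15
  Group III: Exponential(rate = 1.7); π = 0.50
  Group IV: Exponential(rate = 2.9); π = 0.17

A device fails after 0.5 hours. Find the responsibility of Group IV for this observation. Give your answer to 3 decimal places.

The responsibility of component k is P(Z=k) f_k(x) divided by Σ_j P(Z=j) f_j(x).
Evaluate each component's likelihood at the observed value:
  p_I = 0.6·e^(−0.6·0.5) = 0.6·e^(−0.3000) = 0.444491
  p_II = 1.2·e^(−1.2·0.5) = 1.2·e^(−0.6000) = 0.658574
  p_III = 1.7·e^(−1.7·0.5) = 1.7·e^(−0.8500) = 0.726605
  p_IV = 2.9·e^(−2.9·0.5) = 2.9·e^(−1.4500) = 0.680254
Multiply by the mixture weights:
  P(Z=I)·p_I = 0.18 × 0.444491 = 0.0800084
  P(Z=II)·p_II = 0.15 × 0.658574 = 0.0987861
  P(Z=III)·p_III = 0.50 × 0.726605 = 0.363303
  P(Z=IV)·p_IV = 0.17 × 0.680254 = 0.115643
Denominator: 0.0800084 + 0.0987861 + 0.363303 + 0.115643 = 0.65774
P(Group IV | the observation) = 0.115643 / 0.65774 ≈ 0.176

0.176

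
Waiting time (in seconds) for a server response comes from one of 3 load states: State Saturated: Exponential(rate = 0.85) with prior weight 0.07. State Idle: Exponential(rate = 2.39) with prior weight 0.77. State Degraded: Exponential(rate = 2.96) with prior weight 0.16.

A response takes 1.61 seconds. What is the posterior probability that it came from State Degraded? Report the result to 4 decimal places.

By Bayes' theorem, P(k | x) = π_k f_k(x) / Σ_j π_j f_j(x).
Evaluate each component's likelihood at the observed value:
  p_Saturated = 0.85·e^(−0.85·1.61) = 0.85·e^(−1.3685) = 0.216315
  p_Idle = 2.39·e^(−2.39·1.61) = 2.39·e^(−3.8479) = 0.0509655
  p_Degraded = 2.96·e^(−2.96·1.61) = 2.96·e^(−4.7656) = 0.0252126
Unnormalised posteriors:
  π_Saturated·p_Saturated = 0.07 × 0.216315 = 0.0151421
  π_Idle·p_Idle = 0.77 × 0.0509655 = 0.0392434
  π_Degraded·p_Degraded = 0.16 × 0.0252126 = 0.00403402
Denominator: 0.0151421 + 0.0392434 + 0.00403402 = 0.0584195
P(State Degraded | the observation) = 0.00403402 / 0.0584195 ≈ 0.0691

0.0691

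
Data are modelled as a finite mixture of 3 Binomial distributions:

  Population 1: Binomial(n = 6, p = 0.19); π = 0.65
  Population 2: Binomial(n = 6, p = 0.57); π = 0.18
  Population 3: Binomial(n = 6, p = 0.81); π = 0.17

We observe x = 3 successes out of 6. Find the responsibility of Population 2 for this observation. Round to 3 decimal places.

0.470

The responsibility of component k is P(Z=k) f_k(x) divided by Σ_j P(Z=j) f_j(x).
Component likelihoods at x = 3 successes out of 6:
  p_1 = 0.0729031
  p_2 = 0.294483
  p_3 = 0.0729031
Multiply by the mixture weights:
  P(Z=1)·p_1 = 0.65 × 0.0729031 = 0.047387
  P(Z=2)·p_2 = 0.18 × 0.294483 = 0.0530069
  P(Z=3)·p_3 = 0.17 × 0.0729031 = 0.0123935
Marginal: 0.047387 + 0.0530069 + 0.0123935 = 0.112787
P(Population 2 | x) = 0.0530069 / 0.112787 ≈ 0.470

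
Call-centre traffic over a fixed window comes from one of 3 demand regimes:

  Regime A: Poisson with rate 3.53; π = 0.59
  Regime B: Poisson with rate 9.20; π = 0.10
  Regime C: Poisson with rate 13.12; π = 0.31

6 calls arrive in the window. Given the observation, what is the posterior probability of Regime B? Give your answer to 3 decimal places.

0.143

The responsibility of component k is P(Z=k) f_k(x) divided by Σ_j P(Z=j) f_j(x).
Component likelihoods at x = 6 calls:
  f_A = e^(−3.53)·3.53^6/6! = 0.078751
  f_B = e^(−9.20)·9.20^6/6! = 0.0850913
  f_C = e^(−13.12)·13.12^6/6! = 0.0142013
Prior × likelihood for each component:
  P(Z=A)·f_A = 0.59 × 0.078751 = 0.0464631
  P(Z=B)·f_B = 0.10 × 0.0850913 = 0.00850913
  P(Z=C)·f_C = 0.31 × 0.0142013 = 0.00440239
Marginal: 0.0464631 + 0.00850913 + 0.00440239 = 0.0593746
So the posterior for Regime B is 0.00850913 / 0.0593746 ≈ 0.143.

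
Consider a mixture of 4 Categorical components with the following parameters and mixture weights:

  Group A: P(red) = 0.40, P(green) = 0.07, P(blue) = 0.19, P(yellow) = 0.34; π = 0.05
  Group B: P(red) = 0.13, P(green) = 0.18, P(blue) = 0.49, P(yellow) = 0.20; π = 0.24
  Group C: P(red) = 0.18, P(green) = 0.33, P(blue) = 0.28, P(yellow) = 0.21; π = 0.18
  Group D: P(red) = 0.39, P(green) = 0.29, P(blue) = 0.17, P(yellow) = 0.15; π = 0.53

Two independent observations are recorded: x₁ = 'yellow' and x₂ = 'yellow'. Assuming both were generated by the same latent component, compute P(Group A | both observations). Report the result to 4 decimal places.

0.1640

By Bayes' theorem, P(k | x) = π_k f_k(x) / Σ_j π_j f_j(x).
Since both observations come from the same component, the likelihood for component k is f_k(x₁)·f_k(x₂).
  f_A = [P(yellow | comp) = 0.34] × [0.34] = 0.1156
  f_B = [P(yellow | comp) = 0.20] × [0.2] = 0.04
  f_C = [P(yellow | comp) = 0.21] × [0.21] = 0.0441
  f_D = [P(yellow | comp) = 0.15] × [0.15] = 0.0225
Prior × likelihood for each component:
  π_A·f_A = 0.05 × 0.1156 = 0.00578
  π_B·f_B = 0.24 × 0.04 = 0.0096
  π_C·f_C = 0.18 × 0.0441 = 0.007938
  π_D·f_D = 0.53 × 0.0225 = 0.011925
Marginal: 0.00578 + 0.0096 + 0.007938 + 0.011925 = 0.035243
P(Group A | x) ≈ 0.1640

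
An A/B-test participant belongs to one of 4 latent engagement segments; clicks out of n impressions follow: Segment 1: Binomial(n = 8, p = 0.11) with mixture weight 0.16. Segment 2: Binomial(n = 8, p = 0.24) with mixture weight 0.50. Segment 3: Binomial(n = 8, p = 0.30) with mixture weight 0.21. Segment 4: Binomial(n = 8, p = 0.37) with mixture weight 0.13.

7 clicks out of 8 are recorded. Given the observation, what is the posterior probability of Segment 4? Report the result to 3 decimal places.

Apply Bayes' rule: the posterior for each component is proportional to its prior times its likelihood at x.
Binomial probabilities:
  p_1 = 1.38749e-06
  p_2 = 0.000278857
  p_3 = 0.00122472
  p_4 = 0.00478457
Weight by the priors:
  w_1·p_1 = 0.16 × 1.38749e-06 = 2.21998e-07
  w_2·p_2 = 0.50 × 0.000278857 = 0.000139429
  w_3·p_3 = 0.21 × 0.00122472 = 0.000257191
  w_4·p_4 = 0.13 × 0.00478457 = 0.000621994
Evidence: 2.21998e-07 + 0.000139429 + 0.000257191 + 0.000621994 = 0.00101884
P(Segment 4 | data) ≈ 0.610

0.610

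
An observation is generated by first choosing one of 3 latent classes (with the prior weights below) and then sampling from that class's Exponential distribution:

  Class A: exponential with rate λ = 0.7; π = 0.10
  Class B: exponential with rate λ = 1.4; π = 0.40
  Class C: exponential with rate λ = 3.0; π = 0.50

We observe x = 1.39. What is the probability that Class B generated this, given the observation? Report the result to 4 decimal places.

0.6171

P(component k | x) = π_k·f_k(x) / marginal(x), where marginal(x) = Σ_j π_j·f_j(x).
Exponential densities:
  p_A = 0.264563
  p_B = 0.199982
  p_C = 0.0463568
Unnormalised posteriors:
  π_A·p_A = 0.10 × 0.264563 = 0.0264563
  π_B·p_B = 0.40 × 0.199982 = 0.0799928
  π_C·p_C = 0.50 × 0.0463568 = 0.0231784
Normaliser: 0.0264563 + 0.0799928 + 0.0231784 = 0.129628
So the posterior for Class B is 0.0799928 / 0.129628 ≈ 0.6171.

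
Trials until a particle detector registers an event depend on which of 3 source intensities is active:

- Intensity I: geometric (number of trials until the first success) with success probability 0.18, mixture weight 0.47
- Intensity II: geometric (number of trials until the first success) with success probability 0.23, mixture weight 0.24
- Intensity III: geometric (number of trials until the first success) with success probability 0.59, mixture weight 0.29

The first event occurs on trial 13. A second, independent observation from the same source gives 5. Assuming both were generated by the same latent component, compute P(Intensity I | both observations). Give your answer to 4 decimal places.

0.7664

Posterior ∝ prior × likelihood, so P(k | x) ∝ π_k f_k(x); normalise over all components.
Since both observations come from the same component, the likelihood for component k is f_k(x₁)·f_k(x₂).
  L_I = [0.0166356] × [0.0813819] = 0.00135384
  L_II = [0.00999117] × [0.080852] = 0.000807806
  L_III = [1.33125e-05] × [0.016672] = 2.21945e-07
Multiply by the mixture weights:
  π_I·L_I = 0.47 × 0.00135384 = 0.000636304
  π_II·L_II = 0.24 × 0.000807806 = 0.000193874
  π_III·L_III = 0.29 × 2.21945e-07 = 6.43641e-08
Denominator: 0.000636304 + 0.000193874 + 6.43641e-08 = 0.000830242
Responsibility of Intensity I: 0.000636304 / 0.000830242 ≈ 0.7664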